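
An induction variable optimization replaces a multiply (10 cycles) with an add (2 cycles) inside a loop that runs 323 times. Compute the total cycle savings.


Per-iteration saving = 10 - 2 = 8
Total saved = 323 * 8 = 2584

2584


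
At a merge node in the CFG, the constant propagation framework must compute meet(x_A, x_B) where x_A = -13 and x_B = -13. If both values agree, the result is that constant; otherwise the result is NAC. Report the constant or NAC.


Meet operation: if both paths give the same constant, result is that constant; if they differ, result is NAC (not-a-constant).
Path A: -13, Path B: -13 -> equal
Result: constant -> -13

-13


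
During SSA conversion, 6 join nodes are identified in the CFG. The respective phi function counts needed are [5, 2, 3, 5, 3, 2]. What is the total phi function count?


Total phi functions = sum of phi functions at each join node
= 5 + 2 + 3 + 5 + 3 + 2 = 20

20


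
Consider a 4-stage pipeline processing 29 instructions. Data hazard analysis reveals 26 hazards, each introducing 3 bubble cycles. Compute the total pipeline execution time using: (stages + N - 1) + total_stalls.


Base cycles = 4 + 29 - 1 = 32
Total stalls = 26 * 3 = 78
Total = 32 + 78 = 110

110


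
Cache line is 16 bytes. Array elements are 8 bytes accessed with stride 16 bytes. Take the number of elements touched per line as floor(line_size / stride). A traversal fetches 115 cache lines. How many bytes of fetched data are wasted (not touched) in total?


Elements per line = floor(16 / 16) = 1
Bytes used per line = 1 * 8 = 8
Wasted per line = 16 - 8 = 8
Total wasted = 8 * 115 = 920

920


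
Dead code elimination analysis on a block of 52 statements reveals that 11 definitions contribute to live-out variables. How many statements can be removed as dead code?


Dead code = total statements - live definitions
= 52 - 11 = 41

41


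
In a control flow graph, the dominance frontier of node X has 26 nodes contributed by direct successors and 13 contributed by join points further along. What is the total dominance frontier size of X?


DF(X) = direct successor contributions + join point contributions
= 26 + 13 = 39

39


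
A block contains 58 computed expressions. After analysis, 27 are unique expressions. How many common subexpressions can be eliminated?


CSE count = total expressions - unique expressions
= 58 - 27 = 31

31


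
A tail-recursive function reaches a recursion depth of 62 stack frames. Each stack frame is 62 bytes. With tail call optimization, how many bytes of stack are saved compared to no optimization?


Without TCO: 62 * 62 = 3844 bytes
With TCO: reuse 1 frame = 62 bytes
Savings = 3844 - 62 = 3782

3782


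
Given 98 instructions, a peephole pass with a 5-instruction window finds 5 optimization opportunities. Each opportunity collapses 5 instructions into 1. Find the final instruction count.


Each match removes 4 instructions.
Total removed = 5 * 4 = 20
Remaining = 98 - 20 = 78

78


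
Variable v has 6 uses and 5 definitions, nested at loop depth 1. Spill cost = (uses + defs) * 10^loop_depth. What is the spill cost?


uses + defs = 6 + 5 = 11
10^1 = 10
Spill cost = 11 * 10 = 110

110


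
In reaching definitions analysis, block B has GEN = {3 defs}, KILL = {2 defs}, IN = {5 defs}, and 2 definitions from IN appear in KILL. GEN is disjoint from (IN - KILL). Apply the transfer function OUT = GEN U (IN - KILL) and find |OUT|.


IN - KILL: 5 - 2 = 3 surviving definitions
OUT = GEN + surviving = 3 + 3 = 6

6


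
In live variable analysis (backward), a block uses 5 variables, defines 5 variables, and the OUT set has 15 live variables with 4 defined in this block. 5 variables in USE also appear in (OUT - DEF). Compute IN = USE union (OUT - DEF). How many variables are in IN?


OUT - DEF: 15 - 4 = 11
|IN| = |USE| + |OUT - DEF| - |USE ∩ (OUT - DEF)| = 5 + 11 - 5 = 11

11


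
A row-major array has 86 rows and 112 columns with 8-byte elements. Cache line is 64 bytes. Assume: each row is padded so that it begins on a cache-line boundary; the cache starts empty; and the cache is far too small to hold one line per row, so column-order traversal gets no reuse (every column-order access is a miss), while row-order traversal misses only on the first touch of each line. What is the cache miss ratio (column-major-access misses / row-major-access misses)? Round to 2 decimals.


Each row occupies 112 * 8 = 896 bytes and starts on a line boundary, so it spans ceil(896 / 64) = 14 cache lines.
Row-major traversal misses (one per line touched): 86 * ceil(112 * 8 / 64) = 1204
Column-major traversal misses (no reuse, every access misses): 86 * 112 = 9632
Ratio = 9632 / 1204 = 8.0

8.0


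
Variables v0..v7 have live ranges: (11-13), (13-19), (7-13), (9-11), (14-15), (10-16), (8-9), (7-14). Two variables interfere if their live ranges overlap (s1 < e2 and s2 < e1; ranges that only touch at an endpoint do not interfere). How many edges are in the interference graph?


Check all pairs for overlapping intervals.
Two intervals (s1,e1) and (s2,e2) overlap if s1 < e2 and s2 < e1.
v0 (11-13) vs v1..v7: overlaps v2, v5, v7 -> 3
v1 (13-19) vs v2..v7: overlaps v4, v5, v7 -> 3
v2 (7-13) vs v3..v7: overlaps v3, v5, v6, v7 -> 4
v3 (9-11) vs v4..v7: overlaps v5, v7 -> 2
v4 (14-15) vs v5..v7: overlaps v5 -> 1
v5 (10-16) vs v6..v7: overlaps v7 -> 1
v6 (8-9) vs v7: overlaps v7 -> 1
Total overlapping pairs = 3 + 3 + 4 + 2 + 1 + 1 + 1 = 15

15


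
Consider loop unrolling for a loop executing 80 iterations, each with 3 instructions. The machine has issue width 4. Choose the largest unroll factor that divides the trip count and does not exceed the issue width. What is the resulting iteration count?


Largest divisor of 80 <= 4 is 4
New iterations = 80 / 4 = 20

20


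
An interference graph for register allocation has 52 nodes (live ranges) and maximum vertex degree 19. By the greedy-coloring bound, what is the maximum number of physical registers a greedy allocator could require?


Greedy coloring never needs more than (max_degree + 1) colors: when coloring a vertex, at most max_degree neighbors are already colored.
Upper bound = 19 + 1 = 20

20


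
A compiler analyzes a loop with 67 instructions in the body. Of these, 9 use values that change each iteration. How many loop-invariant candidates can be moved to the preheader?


Invariant candidates = total - loop-dependent
= 67 - 9 = 58

58


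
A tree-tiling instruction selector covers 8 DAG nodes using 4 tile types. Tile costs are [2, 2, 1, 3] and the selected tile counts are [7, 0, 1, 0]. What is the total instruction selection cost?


Total cost = sum(count_i * cost_i)
= 7*2 + 0*2 + 1*1 + 0*3
= 15

15


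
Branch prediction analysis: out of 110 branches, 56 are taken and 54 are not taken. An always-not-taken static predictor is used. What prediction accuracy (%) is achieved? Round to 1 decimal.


Predictor: always-not-taken
Correct predictions = 54
Accuracy = 54 / 110 * 100 = 49.1%

49.1


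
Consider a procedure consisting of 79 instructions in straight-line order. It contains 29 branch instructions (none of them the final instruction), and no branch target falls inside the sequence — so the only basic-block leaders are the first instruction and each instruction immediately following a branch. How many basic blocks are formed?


With no in-sequence branch targets, the leaders are the first instruction plus the instruction after each branch.
Number of basic blocks = branches + 1
= 29 + 1 = 30

30


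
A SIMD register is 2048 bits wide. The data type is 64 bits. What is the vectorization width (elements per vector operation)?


Width = SIMD bits / data type bits
= 2048 / 64 = 32

32


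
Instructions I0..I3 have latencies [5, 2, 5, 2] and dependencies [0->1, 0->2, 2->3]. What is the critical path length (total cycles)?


Compute longest path through dependency graph: dist(Ik) = max over predecessors of dist + latency(Ik).
dist(I0) = latency 5 = 5
dist(I1) = dist(I0) + 2 = 5 + 2 = 7
dist(I2) = dist(I0) + 5 = 5 + 5 = 10
dist(I3) = dist(I2) + 2 = 10 + 2 = 12
Critical path = max dist = 12

12


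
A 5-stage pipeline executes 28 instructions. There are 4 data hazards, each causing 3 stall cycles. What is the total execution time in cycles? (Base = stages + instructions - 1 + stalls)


Base cycles = 5 + 28 - 1 = 32
Total stalls = 4 * 3 = 12
Total = 32 + 12 = 44

44


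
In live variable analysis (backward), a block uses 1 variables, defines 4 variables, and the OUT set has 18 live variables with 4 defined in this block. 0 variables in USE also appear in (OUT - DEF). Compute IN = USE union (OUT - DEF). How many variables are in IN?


OUT - DEF: 18 - 4 = 14
|IN| = |USE| + |OUT - DEF| - |USE ∩ (OUT - DEF)| = 1 + 14 - 0 = 15

15


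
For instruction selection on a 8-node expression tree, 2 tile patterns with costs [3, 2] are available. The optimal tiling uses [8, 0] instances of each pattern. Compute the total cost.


Total cost = sum(count_i * cost_i)
= 8*3 + 0*2
= 24

24


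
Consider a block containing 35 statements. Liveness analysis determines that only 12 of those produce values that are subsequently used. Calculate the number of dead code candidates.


Dead code = total statements - live definitions
= 35 - 12 = 23

23


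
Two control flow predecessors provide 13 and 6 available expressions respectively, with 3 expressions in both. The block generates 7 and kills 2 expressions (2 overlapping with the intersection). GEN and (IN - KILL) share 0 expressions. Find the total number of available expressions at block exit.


IN = intersection of predecessors = 3
IN - KILL = 3 - 2 = 1
|OUT| = |GEN| + |IN - KILL| - |GEN ∩ (IN - KILL)| = 7 + 1 - 0 = 8

8


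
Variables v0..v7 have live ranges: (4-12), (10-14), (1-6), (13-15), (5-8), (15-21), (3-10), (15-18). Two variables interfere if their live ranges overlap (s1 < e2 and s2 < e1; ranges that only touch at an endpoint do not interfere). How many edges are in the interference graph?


Check all pairs for overlapping intervals.
Two intervals (s1,e1) and (s2,e2) overlap if s1 < e2 and s2 < e1.
v0 (4-12) vs v1..v7: overlaps v1, v2, v4, v6 -> 4
v1 (10-14) vs v2..v7: overlaps v3 -> 1
v2 (1-6) vs v3..v7: overlaps v4, v6 -> 2
v3 (13-15) vs v4..v7: overlaps none -> 0
v4 (5-8) vs v5..v7: overlaps v6 -> 1
v5 (15-21) vs v6..v7: overlaps v7 -> 1
v6 (3-10) vs v7: overlaps none -> 0
Total overlapping pairs = 4 + 1 + 2 + 0 + 1 + 1 + 0 = 9

9


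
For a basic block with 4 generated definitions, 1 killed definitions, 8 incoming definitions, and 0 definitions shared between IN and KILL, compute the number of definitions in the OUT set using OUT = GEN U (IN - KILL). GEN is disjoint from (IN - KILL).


IN - KILL: 8 - 0 = 8 surviving definitions
OUT = GEN + surviving = 4 + 8 = 12

12


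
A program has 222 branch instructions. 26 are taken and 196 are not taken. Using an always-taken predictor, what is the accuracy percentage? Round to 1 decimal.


Predictor: always-taken
Correct predictions = 26
Accuracy = 26 / 222 * 100 = 11.7%

11.7


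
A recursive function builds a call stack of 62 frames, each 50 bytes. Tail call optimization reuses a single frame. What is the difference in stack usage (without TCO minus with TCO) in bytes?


Without TCO: 62 * 50 = 3100 bytes
With TCO: reuse 1 frame = 50 bytes
Savings = 3100 - 50 = 3050

3050


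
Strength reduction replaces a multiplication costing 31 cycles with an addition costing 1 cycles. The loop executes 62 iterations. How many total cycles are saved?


Per-iteration saving = 31 - 1 = 30
Total saved = 62 * 30 = 1860

1860


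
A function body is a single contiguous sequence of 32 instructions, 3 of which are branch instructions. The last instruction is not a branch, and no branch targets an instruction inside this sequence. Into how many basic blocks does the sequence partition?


With no in-sequence branch targets, the leaders are the first instruction plus the instruction after each branch.
Number of basic blocks = branches + 1
= 3 + 1 = 4

4


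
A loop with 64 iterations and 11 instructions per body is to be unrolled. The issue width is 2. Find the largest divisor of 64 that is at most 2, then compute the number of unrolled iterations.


Largest divisor of 64 <= 2 is 2
New iterations = 64 / 2 = 32

32


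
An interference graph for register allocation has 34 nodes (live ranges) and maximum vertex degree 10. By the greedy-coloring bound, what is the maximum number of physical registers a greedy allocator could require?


Greedy coloring never needs more than (max_degree + 1) colors: when coloring a vertex, at most max_degree neighbors are already colored.
Upper bound = 10 + 1 = 11

11


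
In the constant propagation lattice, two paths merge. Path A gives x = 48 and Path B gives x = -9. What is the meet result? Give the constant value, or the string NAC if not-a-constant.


Meet operation: if both paths give the same constant, result is that constant; if they differ, result is NAC (not-a-constant).
Path A: 48, Path B: -9 -> differ
Result: not-a-constant -> NAC

NAC


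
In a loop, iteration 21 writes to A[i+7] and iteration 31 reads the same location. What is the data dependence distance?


Distance = read iteration - write iteration
= 31 - 21 = 10

10


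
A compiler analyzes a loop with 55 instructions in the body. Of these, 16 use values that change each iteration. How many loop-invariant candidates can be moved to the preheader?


Invariant candidates = total - loop-dependent
= 55 - 16 = 39

39


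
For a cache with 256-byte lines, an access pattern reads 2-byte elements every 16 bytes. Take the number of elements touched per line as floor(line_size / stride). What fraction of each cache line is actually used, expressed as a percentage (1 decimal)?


Elements per cache line = floor(256 / 16) = 16
Bytes used = 16 * 2 = 32
Utilization = 32 / 256 * 100 = 12.5%

12.5


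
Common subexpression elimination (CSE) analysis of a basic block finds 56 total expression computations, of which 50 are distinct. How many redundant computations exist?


CSE count = total expressions - unique expressions
= 56 - 50 = 6

6


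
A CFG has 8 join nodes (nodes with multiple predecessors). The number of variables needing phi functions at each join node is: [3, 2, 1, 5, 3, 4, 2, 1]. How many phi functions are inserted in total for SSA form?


Total phi functions = sum of phi functions at each join node
= 3 + 2 + 1 + 5 + 3 + 4 + 2 + 1 = 21

21


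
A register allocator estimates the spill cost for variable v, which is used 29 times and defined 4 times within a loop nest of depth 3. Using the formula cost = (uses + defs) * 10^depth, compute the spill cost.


uses + defs = 29 + 4 = 33
10^3 = 1000
Spill cost = 33 * 1000 = 33000

33000


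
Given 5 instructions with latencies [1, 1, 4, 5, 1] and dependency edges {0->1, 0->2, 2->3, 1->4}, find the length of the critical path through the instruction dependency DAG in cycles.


Compute longest path through dependency graph: dist(Ik) = max over predecessors of dist + latency(Ik).
dist(I0) = latency 1 = 1
dist(I1) = dist(I0) + 1 = 1 + 1 = 2
dist(I2) = dist(I0) + 4 = 1 + 4 = 5
dist(I3) = dist(I2) + 5 = 5 + 5 = 10
dist(I4) = dist(I1) + 1 = 2 + 1 = 3
Critical path = max dist = 10

10


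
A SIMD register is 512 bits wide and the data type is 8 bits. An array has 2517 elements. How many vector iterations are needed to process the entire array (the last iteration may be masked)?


Width = 512 / 8 = 64 elements per vector op
Iterations = ceil(2517 / 64) = 40

40


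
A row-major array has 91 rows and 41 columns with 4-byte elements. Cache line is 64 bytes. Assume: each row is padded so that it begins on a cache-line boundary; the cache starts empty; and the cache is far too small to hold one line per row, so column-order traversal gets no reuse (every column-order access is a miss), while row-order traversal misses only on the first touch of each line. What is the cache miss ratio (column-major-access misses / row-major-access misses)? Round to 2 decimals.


Each row occupies 41 * 4 = 164 bytes and starts on a line boundary, so it spans ceil(164 / 64) = 3 cache lines.
Row-major traversal misses (one per line touched): 91 * ceil(41 * 4 / 64) = 273
Column-major traversal misses (no reuse, every access misses): 91 * 41 = 3731
Ratio = 3731 / 273 = 13.67

13.67


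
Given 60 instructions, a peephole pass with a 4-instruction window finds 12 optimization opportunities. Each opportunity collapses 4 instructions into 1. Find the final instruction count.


Each match removes 3 instructions.
Total removed = 12 * 3 = 36
Remaining = 60 - 36 = 24

24


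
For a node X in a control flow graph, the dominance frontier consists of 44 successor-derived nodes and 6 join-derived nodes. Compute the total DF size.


DF(X) = direct successor contributions + join point contributions
= 44 + 6 = 50

50


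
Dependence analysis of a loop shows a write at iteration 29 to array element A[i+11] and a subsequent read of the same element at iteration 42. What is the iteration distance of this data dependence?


Distance = read iteration - write iteration
= 42 - 29 = 13

13


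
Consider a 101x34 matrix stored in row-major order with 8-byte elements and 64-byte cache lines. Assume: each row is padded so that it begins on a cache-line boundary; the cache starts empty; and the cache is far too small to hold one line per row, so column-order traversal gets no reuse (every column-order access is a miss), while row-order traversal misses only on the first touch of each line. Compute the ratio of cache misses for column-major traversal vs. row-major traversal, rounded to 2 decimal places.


Each row occupies 34 * 8 = 272 bytes and starts on a line boundary, so it spans ceil(272 / 64) = 5 cache lines.
Row-major traversal misses (one per line touched): 101 * ceil(34 * 8 / 64) = 505
Column-major traversal misses (no reuse, every access misses): 101 * 34 = 3434
Ratio = 3434 / 505 = 6.8

6.8


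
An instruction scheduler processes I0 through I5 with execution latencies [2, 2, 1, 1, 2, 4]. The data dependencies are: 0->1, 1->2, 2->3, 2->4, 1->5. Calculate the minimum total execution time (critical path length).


Compute longest path through dependency graph: dist(Ik) = max over predecessors of dist + latency(Ik).
dist(I0) = latency 2 = 2
dist(I1) = dist(I0) + 2 = 2 + 2 = 4
dist(I2) = dist(I1) + 1 = 4 + 1 = 5
dist(I3) = dist(I2) + 1 = 5 + 1 = 6
dist(I4) = dist(I2) + 2 = 5 + 2 = 7
dist(I5) = dist(I1) + 4 = 4 + 4 = 8
Critical path = max dist = 8

8


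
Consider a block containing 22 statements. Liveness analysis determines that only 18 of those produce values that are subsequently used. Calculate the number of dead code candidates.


Dead code = total statements - live definitions
= 22 - 18 = 4

4


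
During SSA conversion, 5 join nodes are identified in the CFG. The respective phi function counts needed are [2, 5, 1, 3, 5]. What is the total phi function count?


Total phi functions = sum of phi functions at each join node
= 2 + 5 + 1 + 3 + 5 = 16

16


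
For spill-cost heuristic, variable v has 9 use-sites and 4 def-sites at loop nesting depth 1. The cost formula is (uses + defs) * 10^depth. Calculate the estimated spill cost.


uses + defs = 9 + 4 = 13
10^1 = 10
Spill cost = 13 * 10 = 130

130


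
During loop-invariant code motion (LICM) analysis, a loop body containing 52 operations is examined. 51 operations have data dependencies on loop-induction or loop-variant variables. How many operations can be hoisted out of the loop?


Invariant candidates = total - loop-dependent
= 52 - 51 = 1

1


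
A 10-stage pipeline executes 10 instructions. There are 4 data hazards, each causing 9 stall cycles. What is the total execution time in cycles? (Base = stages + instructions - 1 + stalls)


Base cycles = 10 + 10 - 1 = 19
Total stalls = 4 * 9 = 36
Total = 19 + 36 = 55

55


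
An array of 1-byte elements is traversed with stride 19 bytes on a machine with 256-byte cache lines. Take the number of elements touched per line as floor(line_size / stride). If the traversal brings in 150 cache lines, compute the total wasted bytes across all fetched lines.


Elements per line = floor(256 / 19) = 13
Bytes used per line = 13 * 1 = 13
Wasted per line = 256 - 13 = 243
Total wasted = 243 * 150 = 36450

36450


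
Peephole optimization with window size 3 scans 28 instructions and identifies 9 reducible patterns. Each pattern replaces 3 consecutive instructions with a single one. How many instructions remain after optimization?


Each match removes 2 instructions.
Total removed = 9 * 2 = 18
Remaining = 28 - 18 = 10

10


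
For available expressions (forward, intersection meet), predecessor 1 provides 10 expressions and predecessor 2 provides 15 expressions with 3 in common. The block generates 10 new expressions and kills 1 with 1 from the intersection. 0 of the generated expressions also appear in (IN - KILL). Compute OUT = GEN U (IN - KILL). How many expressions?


IN = intersection of predecessors = 3
IN - KILL = 3 - 1 = 2
|OUT| = |GEN| + |IN - KILL| - |GEN ∩ (IN - KILL)| = 10 + 2 - 0 = 12

12


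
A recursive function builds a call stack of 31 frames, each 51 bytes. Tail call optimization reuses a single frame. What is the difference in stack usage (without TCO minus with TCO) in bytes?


Without TCO: 31 * 51 = 1581 bytes
With TCO: reuse 1 frame = 51 bytes
Savings = 1581 - 51 = 1530

1530


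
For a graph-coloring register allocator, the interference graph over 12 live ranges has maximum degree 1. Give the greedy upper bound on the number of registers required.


Greedy coloring never needs more than (max_degree + 1) colors: when coloring a vertex, at most max_degree neighbors are already colored.
Upper bound = 1 + 1 = 2

2


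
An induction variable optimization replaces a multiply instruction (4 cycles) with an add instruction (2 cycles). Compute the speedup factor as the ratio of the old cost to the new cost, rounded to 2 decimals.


Ratio = mult_cost / add_cost = 4 / 2 = 2.0

2.0


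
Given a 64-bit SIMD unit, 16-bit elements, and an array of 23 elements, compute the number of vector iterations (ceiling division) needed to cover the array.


Width = 64 / 16 = 4 elements per vector op
Iterations = ceil(23 / 4) = 6

6


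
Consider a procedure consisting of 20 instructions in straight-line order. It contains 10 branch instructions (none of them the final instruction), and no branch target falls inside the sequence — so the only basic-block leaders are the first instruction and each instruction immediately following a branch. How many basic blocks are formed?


With no in-sequence branch targets, the leaders are the first instruction plus the instruction after each branch.
Number of basic blocks = branches + 1
= 10 + 1 = 11

11


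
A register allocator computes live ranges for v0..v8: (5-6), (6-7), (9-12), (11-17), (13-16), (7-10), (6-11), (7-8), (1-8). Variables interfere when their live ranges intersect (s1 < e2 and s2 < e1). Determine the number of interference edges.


Check all pairs for overlapping intervals.
Two intervals (s1,e1) and (s2,e2) overlap if s1 < e2 and s2 < e1.
v0 (5-6) vs v1..v8: overlaps v8 -> 1
v1 (6-7) vs v2..v8: overlaps v6, v8 -> 2
v2 (9-12) vs v3..v8: overlaps v3, v5, v6 -> 3
v3 (11-17) vs v4..v8: overlaps v4 -> 1
v4 (13-16) vs v5..v8: overlaps none -> 0
v5 (7-10) vs v6..v8: overlaps v6, v7, v8 -> 3
v6 (6-11) vs v7..v8: overlaps v7, v8 -> 2
v7 (7-8) vs v8: overlaps v8 -> 1
Total overlapping pairs = 1 + 2 + 3 + 1 + 0 + 3 + 2 + 1 = 13

13


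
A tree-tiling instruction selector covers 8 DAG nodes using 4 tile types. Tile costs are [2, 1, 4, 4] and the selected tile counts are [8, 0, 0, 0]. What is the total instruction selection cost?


Total cost = sum(count_i * cost_i)
= 8*2 + 0*1 + 0*4 + 0*4
= 16

16


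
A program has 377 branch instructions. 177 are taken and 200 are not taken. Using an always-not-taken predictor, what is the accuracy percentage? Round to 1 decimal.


Predictor: always-not-taken
Correct predictions = 200
Accuracy = 200 / 377 * 100 = 53.1%

53.1


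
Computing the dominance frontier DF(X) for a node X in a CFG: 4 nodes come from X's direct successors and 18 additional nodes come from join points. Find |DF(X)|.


DF(X) = direct successor contributions + join point contributions
= 4 + 18 = 22

22


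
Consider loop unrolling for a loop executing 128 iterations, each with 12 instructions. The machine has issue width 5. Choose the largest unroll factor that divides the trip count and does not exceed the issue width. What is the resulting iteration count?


Largest divisor of 128 <= 5 is 4
New iterations = 128 / 4 = 32

32


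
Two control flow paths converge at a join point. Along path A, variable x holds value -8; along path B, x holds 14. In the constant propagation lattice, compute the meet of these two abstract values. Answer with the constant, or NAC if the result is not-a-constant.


Meet operation: if both paths give the same constant, result is that constant; if they differ, result is NAC (not-a-constant).
Path A: -8, Path B: 14 -> differ
Result: not-a-constant -> NAC

NAC


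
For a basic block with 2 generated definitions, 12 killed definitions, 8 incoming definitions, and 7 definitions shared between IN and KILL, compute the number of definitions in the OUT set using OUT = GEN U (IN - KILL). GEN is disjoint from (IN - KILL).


IN - KILL: 8 - 7 = 1 surviving definitions
OUT = GEN + surviving = 2 + 1 = 3

3


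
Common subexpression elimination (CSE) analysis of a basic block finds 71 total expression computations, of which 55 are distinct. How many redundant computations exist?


CSE count = total expressions - unique expressions
= 71 - 55 = 16

16


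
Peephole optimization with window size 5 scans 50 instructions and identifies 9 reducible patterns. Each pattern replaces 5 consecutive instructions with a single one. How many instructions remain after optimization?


Each match removes 4 instructions.
Total removed = 9 * 4 = 36
Remaining = 50 - 36 = 14

14


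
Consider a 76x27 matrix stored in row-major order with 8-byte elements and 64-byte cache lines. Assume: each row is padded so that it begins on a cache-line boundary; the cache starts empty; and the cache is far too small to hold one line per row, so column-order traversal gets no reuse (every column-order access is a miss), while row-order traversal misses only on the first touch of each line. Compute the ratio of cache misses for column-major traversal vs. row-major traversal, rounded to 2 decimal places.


Each row occupies 27 * 8 = 216 bytes and starts on a line boundary, so it spans ceil(216 / 64) = 4 cache lines.
Row-major traversal misses (one per line touched): 76 * ceil(27 * 8 / 64) = 304
Column-major traversal misses (no reuse, every access misses): 76 * 27 = 2052
Ratio = 2052 / 304 = 6.75

6.75


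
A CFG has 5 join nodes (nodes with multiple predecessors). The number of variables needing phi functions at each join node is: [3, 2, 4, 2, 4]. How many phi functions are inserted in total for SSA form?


Total phi functions = sum of phi functions at each join node
= 3 + 2 + 4 + 2 + 4 = 15

15


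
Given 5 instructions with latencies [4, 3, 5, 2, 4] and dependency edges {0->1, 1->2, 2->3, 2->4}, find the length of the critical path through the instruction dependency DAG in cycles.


Compute longest path through dependency graph: dist(Ik) = max over predecessors of dist + latency(Ik).
dist(I0) = latency 4 = 4
dist(I1) = dist(I0) + 3 = 4 + 3 = 7
dist(I2) = dist(I1) + 5 = 7 + 5 = 12
dist(I3) = dist(I2) + 2 = 12 + 2 = 14
dist(I4) = dist(I2) + 4 = 12 + 4 = 16
Critical path = max dist = 16

16


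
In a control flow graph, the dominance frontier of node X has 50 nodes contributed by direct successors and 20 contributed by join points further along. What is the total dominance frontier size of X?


DF(X) = direct successor contributions + join point contributions
= 50 + 20 = 70

70


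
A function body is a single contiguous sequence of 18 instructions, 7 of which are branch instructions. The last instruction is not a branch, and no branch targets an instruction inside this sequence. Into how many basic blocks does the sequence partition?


With no in-sequence branch targets, the leaders are the first instruction plus the instruction after each branch.
Number of basic blocks = branches + 1
= 7 + 1 = 8

8


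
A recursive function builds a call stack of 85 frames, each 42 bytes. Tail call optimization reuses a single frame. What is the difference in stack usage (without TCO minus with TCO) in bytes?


Without TCO: 85 * 42 = 3570 bytes
With TCO: reuse 1 frame = 42 bytes
Savings = 3570 - 42 = 3528

3528


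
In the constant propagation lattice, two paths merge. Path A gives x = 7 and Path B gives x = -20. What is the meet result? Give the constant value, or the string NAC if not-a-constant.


Meet operation: if both paths give the same constant, result is that constant; if they differ, result is NAC (not-a-constant).
Path A: 7, Path B: -20 -> differ
Result: not-a-constant -> NAC

NAC


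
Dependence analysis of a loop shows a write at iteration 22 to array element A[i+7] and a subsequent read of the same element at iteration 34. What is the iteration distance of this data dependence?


Distance = read iteration - write iteration
= 34 - 22 = 12

12


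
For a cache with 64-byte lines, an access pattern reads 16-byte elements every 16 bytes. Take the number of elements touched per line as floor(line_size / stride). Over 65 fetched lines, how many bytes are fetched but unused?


Elements per line = floor(64 / 16) = 4
Bytes used per line = 4 * 16 = 64
Wasted per line = 64 - 64 = 0
Total wasted = 0 * 65 = 0

0


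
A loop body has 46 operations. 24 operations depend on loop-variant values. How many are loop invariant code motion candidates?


Invariant candidates = total - loop-dependent
= 46 - 24 = 22

22


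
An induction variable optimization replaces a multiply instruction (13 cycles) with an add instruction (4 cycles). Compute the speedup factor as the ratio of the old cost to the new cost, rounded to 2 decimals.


Ratio = mult_cost / add_cost = 13 / 4 = 3.25

3.25


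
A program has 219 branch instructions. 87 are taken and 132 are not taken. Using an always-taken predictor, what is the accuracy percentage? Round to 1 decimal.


Predictor: always-taken
Correct predictions = 87
Accuracy = 87 / 219 * 100 = 39.7%

39.7


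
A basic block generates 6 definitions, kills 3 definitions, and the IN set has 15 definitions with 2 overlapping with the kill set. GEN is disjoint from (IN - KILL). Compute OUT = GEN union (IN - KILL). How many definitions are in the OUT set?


IN - KILL: 15 - 2 = 13 surviving definitions
OUT = GEN + surviving = 6 + 13 = 19

19


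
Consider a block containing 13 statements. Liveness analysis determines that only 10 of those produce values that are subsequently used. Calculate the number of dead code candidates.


Dead code = total statements - live definitions
= 13 - 10 = 3

3


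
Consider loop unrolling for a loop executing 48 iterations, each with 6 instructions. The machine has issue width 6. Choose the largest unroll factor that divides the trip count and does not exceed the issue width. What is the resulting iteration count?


Largest divisor of 48 <= 6 is 6
New iterations = 48 / 6 = 8

8


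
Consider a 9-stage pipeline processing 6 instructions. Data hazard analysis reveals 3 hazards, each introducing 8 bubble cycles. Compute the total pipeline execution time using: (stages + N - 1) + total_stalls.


Base cycles = 9 + 6 - 1 = 14
Total stalls = 3 * 8 = 24
Total = 14 + 24 = 38

38


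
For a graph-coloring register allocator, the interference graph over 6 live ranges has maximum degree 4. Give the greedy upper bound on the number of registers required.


Greedy coloring never needs more than (max_degree + 1) colors: when coloring a vertex, at most max_degree neighbors are already colored.
Upper bound = 4 + 1 = 5

5


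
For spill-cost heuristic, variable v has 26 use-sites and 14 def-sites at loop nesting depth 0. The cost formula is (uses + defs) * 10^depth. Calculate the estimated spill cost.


uses + defs = 26 + 14 = 40
10^0 = 1
Spill cost = 40 * 1 = 40

40


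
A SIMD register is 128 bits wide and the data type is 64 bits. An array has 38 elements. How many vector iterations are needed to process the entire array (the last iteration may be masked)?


Width = 128 / 64 = 2 elements per vector op
Iterations = ceil(38 / 2) = 19

19


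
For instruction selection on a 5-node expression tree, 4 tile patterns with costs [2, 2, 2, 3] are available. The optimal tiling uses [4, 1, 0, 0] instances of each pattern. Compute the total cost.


Total cost = sum(count_i * cost_i)
= 4*2 + 1*2 + 0*2 + 0*3
= 10

10


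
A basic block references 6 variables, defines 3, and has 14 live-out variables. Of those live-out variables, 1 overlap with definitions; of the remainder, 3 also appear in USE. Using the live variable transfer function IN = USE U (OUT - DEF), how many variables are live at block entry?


OUT - DEF: 14 - 1 = 13
|IN| = |USE| + |OUT - DEF| - |USE ∩ (OUT - DEF)| = 6 + 13 - 3 = 16

16


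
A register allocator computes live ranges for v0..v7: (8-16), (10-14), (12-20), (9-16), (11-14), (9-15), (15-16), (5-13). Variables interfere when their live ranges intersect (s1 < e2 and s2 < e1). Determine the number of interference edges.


Check all pairs for overlapping intervals.
Two intervals (s1,e1) and (s2,e2) overlap if s1 < e2 and s2 < e1.
v0 (8-16) vs v1..v7: overlaps v1, v2, v3, v4, v5, v6, v7 -> 7
v1 (10-14) vs v2..v7: overlaps v2, v3, v4, v5, v7 -> 5
v2 (12-20) vs v3..v7: overlaps v3, v4, v5, v6, v7 -> 5
v3 (9-16) vs v4..v7: overlaps v4, v5, v6, v7 -> 4
v4 (11-14) vs v5..v7: overlaps v5, v7 -> 2
v5 (9-15) vs v6..v7: overlaps v7 -> 1
v6 (15-16) vs v7: overlaps none -> 0
Total overlapping pairs = 7 + 5 + 5 + 4 + 2 + 1 + 0 = 24

24


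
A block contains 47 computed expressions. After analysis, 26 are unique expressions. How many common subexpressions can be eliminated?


CSE count = total expressions - unique expressions
= 47 - 26 = 21

21


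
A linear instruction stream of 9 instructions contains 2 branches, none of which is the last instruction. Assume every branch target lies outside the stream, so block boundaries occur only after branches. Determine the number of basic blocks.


With no in-sequence branch targets, the leaders are the first instruction plus the instruction after each branch.
Number of basic blocks = branches + 1
= 2 + 1 = 3

3


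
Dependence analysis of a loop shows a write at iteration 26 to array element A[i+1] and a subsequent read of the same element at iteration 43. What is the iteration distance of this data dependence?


Distance = read iteration - write iteration
= 43 - 26 = 17

17


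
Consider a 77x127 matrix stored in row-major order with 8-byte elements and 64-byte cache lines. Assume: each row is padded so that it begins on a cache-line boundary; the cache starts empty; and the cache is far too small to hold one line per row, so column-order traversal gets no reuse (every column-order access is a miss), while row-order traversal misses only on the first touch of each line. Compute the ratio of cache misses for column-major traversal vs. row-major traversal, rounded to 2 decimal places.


Each row occupies 127 * 8 = 1016 bytes and starts on a line boundary, so it spans ceil(1016 / 64) = 16 cache lines.
Row-major traversal misses (one per line touched): 77 * ceil(127 * 8 / 64) = 1232
Column-major traversal misses (no reuse, every access misses): 77 * 127 = 9779
Ratio = 9779 / 1232 = 7.94

7.94


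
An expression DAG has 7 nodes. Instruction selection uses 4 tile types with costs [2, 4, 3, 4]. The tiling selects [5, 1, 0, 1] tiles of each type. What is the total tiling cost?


Total cost = sum(count_i * cost_i)
= 5*2 + 1*4 + 0*3 + 1*4
= 18

18


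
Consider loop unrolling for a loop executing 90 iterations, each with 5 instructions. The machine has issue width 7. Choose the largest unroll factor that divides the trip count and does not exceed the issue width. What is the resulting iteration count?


Largest divisor of 90 <= 7 is 6
New iterations = 90 / 6 = 15

15


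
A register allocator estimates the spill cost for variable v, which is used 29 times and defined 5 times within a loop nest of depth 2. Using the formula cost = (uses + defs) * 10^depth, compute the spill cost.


uses + defs = 29 + 5 = 34
10^2 = 100
Spill cost = 34 * 100 = 3400

3400


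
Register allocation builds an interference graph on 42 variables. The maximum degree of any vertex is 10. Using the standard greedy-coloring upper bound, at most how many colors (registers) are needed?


Greedy coloring never needs more than (max_degree + 1) colors: when coloring a vertex, at most max_degree neighbors are already colored.
Upper bound = 10 + 1 = 11

11


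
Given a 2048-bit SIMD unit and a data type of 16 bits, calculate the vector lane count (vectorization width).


Width = SIMD bits / data type bits
= 2048 / 16 = 128

128


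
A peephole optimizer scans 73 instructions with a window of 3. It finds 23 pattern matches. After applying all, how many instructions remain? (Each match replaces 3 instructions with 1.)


Each match removes 2 instructions.
Total removed = 23 * 2 = 46
Remaining = 73 - 46 = 27

27


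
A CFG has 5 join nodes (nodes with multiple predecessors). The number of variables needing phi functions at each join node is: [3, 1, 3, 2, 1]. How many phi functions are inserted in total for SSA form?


Total phi functions = sum of phi functions at each join node
= 3 + 1 + 3 + 2 + 1 = 10

10


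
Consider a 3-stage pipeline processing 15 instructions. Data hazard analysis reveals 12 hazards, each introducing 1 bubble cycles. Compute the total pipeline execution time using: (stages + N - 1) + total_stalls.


Base cycles = 3 + 15 - 1 = 17
Total stalls = 12 * 1 = 12
Total = 17 + 12 = 29

29


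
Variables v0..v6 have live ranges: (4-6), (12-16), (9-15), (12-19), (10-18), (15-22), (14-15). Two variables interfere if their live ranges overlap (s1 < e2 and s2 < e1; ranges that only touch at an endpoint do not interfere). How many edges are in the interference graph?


Check all pairs for overlapping intervals.
Two intervals (s1,e1) and (s2,e2) overlap if s1 < e2 and s2 < e1.
v0 (4-6) vs v1..v6: overlaps none -> 0
v1 (12-16) vs v2..v6: overlaps v2, v3, v4, v5, v6 -> 5
v2 (9-15) vs v3..v6: overlaps v3, v4, v6 -> 3
v3 (12-19) vs v4..v6: overlaps v4, v5, v6 -> 3
v4 (10-18) vs v5..v6: overlaps v5, v6 -> 2
v5 (15-22) vs v6: overlaps none -> 0
Total overlapping pairs = 0 + 5 + 3 + 3 + 2 + 0 = 13

13


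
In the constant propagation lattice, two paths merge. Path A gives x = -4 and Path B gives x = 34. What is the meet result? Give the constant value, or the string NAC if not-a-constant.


Meet operation: if both paths give the same constant, result is that constant; if they differ, result is NAC (not-a-constant).
Path A: -4, Path B: 34 -> differ
Result: not-a-constant -> NAC

NAC


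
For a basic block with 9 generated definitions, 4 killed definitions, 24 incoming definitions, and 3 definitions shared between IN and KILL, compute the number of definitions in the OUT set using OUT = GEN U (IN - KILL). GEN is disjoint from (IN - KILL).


IN - KILL: 24 - 3 = 21 surviving definitions
OUT = GEN + surviving = 9 + 21 = 30

30


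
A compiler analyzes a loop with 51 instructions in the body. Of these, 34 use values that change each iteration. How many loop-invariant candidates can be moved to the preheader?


Invariant candidates = total - loop-dependent
= 51 - 34 = 17

17
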